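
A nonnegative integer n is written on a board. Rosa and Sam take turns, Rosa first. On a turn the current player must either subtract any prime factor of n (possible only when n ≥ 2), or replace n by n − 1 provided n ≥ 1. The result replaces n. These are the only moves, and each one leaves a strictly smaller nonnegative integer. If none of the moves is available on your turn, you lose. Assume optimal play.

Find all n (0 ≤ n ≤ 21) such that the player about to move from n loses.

0, 4, 8, 12, 16, 20

Positions with no move are L. A position that does have a move is losing for the player to move precisely when every available move leads to a winning position for the opponent. Fill in the labels:
n=0: no move → L
n=1: can move to 0, which is L ⇒ W
n=2: can move to 0, which is L ⇒ W
n=3: can move to 0, which is L ⇒ W
n=4: moves to 2(W), 3(W); every one is W ⇒ L
n=5: can move to 0, which is L ⇒ W
n=6: can move to 4, which is L ⇒ W
n=7: can move to 0, which is L ⇒ W
n=8: moves to 6(W), 7(W); every one is W ⇒ L
n=9: can move to 8, which is L ⇒ W
n=10: can move to 8, which is L ⇒ W
n=11: can move to 0, which is L ⇒ W
n=12: moves to 9(W), 10(W), 11(W); every one is W ⇒ L
n=13: can move to 0, which is L ⇒ W
n=14: can move to 12, which is L ⇒ W
n=15: can move to 12, which is L ⇒ W
n=16: moves to 14(W), 15(W); every one is W ⇒ L
n=17: can move to 0, which is L ⇒ W
n=18: can move to 16, which is L ⇒ W
n=19: can move to 0, which is L ⇒ W
n=20: moves to 15(W), 18(W), 19(W); every one is W ⇒ L
n=21: can move to 20, which is L ⇒ W
The losing starting values of n are exactly the entries labelled L in this table (6 of them).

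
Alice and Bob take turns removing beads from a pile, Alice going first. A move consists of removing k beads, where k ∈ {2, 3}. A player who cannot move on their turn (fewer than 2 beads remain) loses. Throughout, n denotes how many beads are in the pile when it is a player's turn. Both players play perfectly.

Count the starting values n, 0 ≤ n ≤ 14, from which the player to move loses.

Compute win/loss labels from the base case upward. A position with no move is L. Any other position is W if it can reach an L in one move, else L.
n=0: no move → L
n=1: no move → L
n=2: reaches L-position 0 → W
n=3: reaches L-position 1 → W
n=4: reaches L-position 1 → W
n=5: only reaches 3(W), 2(W), all W → L
n=6: only reaches 4(W), 3(W), all W → L
n=7: reaches L-position 5 → W
n=8: reaches L-position 6 → W
n=9: reaches L-position 6 → W
n=10: only reaches 8(W), 7(W), all W → L
n=11: only reaches 9(W), 8(W), all W → L
n=12: reaches L-position 10 → W
n=13: reaches L-position 11 → W
n=14: reaches L-position 11 → W
L entries with 0 ≤ n ≤ 14: n = 0, 1, 5, 6, 10, 11; that makes 6.

6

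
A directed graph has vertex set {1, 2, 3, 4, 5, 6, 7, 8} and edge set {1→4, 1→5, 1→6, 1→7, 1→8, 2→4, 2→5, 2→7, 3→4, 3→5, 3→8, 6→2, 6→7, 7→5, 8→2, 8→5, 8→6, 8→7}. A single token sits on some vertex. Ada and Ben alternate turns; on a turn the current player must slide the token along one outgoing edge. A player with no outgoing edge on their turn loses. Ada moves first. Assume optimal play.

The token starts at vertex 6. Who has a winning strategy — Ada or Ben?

Compute win/loss labels from the base case upward. A position with no move is L. Any other position is W if it can reach an L in one move, else L.
Every edge goes from a vertex to one that appears earlier in the order 5, 4, 7, 2, 6, 8, 1, 3, so processing vertices in that order labels each vertex after all of its successors.
5: no outgoing edge → L
4: no outgoing edge → L
7: →5(L), so W
2: →4(L), so W
6: →2(W), 7(W) — all W, so L
8: →6(L), so W
1: →6(L), so W
3: →4(L), so W
Every move from 6 reaches a W position, so the mover loses.

Ben wins.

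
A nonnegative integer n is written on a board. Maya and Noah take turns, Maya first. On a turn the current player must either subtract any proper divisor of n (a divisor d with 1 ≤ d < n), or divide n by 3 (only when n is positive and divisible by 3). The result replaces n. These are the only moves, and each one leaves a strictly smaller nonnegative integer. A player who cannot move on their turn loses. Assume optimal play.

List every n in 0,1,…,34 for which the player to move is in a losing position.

Compute win/loss labels from the base case upward. A position with no move is L. Any other position is W if it can reach an L in one move, else L.
n=0: no move → L
n=1: no move → L
n=2: W (go to 1, an L position)
n=3: W (go to 1, an L position)
n=4: L (options 2(W), 3(W) are all W)
n=5: W (go to 4, an L position)
n=6: W (go to 4, an L position)
n=7: L (sole option 6(W) is W)
n=8: W (go to 4, an L position)
n=9: L (options 3(W), 6(W), 8(W) are all W)
n=10: W (go to 9, an L position)
n=11: L (sole option 10(W) is W)
n=12: W (go to 4, an L position)
n=13: L (sole option 12(W) is W)
n=14: W (go to 7, an L position)
n=15: L (options 5(W), 10(W), 12(W), 14(W) are all W)
n=16: W (go to 15, an L position)
n=17: L (sole option 16(W) is W)
n=18: W (go to 9, an L position)
n=19: L (sole option 18(W) is W)
n=20: W (go to 15, an L position)
n=21: W (go to 7, an L position)
n=22: W (go to 11, an L position)
n=23: L (sole option 22(W) is W)
n=24: W (go to 23, an L position)
n=25: L (options 20(W), 24(W) are all W)
n=26: W (go to 13, an L position)
n=27: W (go to 9, an L position)
n=28: L (options 14(W), 21(W), 24(W), 26(W), 27(W) are all W)
n=29: W (go to 28, an L position)
n=30: W (go to 15, an L position)
n=31: L (sole option 30(W) is W)
n=32: W (go to 28, an L position)
n=33: W (go to 11, an L position)
n=34: W (go to 17, an L position)
Reading off the rows marked L gives the requested list; there are 14 such values of n.

0, 1, 4, 7, 9, 11, 13, 15, 17, 19, 23, 25, 28, 31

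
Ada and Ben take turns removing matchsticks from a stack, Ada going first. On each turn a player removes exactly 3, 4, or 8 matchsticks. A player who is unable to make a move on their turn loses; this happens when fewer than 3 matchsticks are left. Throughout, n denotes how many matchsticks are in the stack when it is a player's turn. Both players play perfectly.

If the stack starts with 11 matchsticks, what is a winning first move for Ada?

Work bottom-up. With no move the player to move loses. Otherwise the position is W if at least one move leads to an L position for the opponent, and L if every move leads to a W.
n=0: no move → L
n=1: no move → L
n=2: no move → L
n=3: reaches L-position 0 → W
n=4: reaches L-position 1 → W
n=5: reaches L-position 2 → W
n=6: reaches L-position 2 → W
n=7: only reaches 4(W), 3(W), all W → L
n=8: reaches L-position 0 → W
n=9: reaches L-position 1 → W
n=10: reaches L-position 7 → W
n=11: reaches L-position 7 → W
From 11, the L positions reachable in one move are: 7.

Remove 4, leaving 7.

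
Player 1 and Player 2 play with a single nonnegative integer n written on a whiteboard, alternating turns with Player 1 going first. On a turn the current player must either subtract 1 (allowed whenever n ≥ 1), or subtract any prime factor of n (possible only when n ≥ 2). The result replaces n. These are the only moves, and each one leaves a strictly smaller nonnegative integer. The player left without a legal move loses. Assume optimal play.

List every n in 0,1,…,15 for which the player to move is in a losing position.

0, 4, 8, 12

Compute win/loss labels from the base case upward. A position with no move is L. Any other position is W if it can reach an L in one move, else L.
n=0: no move → L
n=1: →0(L), so W
n=2: →0(L), so W
n=3: →0(L), so W
n=4: →2(W), 3(W) — all W, so L
n=5: →0(L), so W
n=6: →4(L), so W
n=7: →0(L), so W
n=8: →6(W), 7(W) — all W, so L
n=9: →8(L), so W
n=10: →8(L), so W
n=11: →0(L), so W
n=12: →9(W), 10(W), 11(W) — all W, so L
n=13: →0(L), so W
n=14: →12(L), so W
n=15: →12(L), so W
Reading off the rows marked L gives the requested list; there are 4 such values of n.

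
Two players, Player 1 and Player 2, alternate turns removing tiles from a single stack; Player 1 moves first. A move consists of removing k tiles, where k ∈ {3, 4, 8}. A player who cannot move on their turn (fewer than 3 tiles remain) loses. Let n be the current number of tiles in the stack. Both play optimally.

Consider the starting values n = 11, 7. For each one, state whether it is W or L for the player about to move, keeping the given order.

Positions with no move are L. A position that does have a move is losing for the player to move precisely when every available move leads to a winning position for the opponent. Fill in the labels:
n=0: no move → L
n=1: no move → L
n=2: no move → L
n=3: W (go to 0, an L position)
n=4: W (go to 1, an L position)
n=5: W (go to 2, an L position)
n=6: W (go to 2, an L position)
n=7: L (options 4(W), 3(W) are all W)
n=8: W (go to 0, an L position)
n=9: W (go to 1, an L position)
n=10: W (go to 7, an L position)
n=11: W (go to 7, an L position)

11: W, 7: L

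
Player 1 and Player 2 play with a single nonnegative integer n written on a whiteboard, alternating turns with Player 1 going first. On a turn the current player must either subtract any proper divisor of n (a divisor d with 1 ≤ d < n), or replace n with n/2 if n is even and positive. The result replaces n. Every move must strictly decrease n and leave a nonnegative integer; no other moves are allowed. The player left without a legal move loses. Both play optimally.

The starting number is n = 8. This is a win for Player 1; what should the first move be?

Use the standard recursion: the mover loses at a terminal position; elsewhere, the mover wins exactly when some move hands the opponent an L position.
n=0: no move → L
n=1: no move → L
n=2: can move to 1, which is L ⇒ W
n=3: the only move is to 2(W), a W ⇒ L
n=4: can move to 3, which is L ⇒ W
n=5: the only move is to 4(W), a W ⇒ L
n=6: can move to 3, which is L ⇒ W
n=7: the only move is to 6(W), a W ⇒ L
n=8: can move to 7, which is L ⇒ W
From 8, the L positions reachable in one move are: 7.

Move to 7.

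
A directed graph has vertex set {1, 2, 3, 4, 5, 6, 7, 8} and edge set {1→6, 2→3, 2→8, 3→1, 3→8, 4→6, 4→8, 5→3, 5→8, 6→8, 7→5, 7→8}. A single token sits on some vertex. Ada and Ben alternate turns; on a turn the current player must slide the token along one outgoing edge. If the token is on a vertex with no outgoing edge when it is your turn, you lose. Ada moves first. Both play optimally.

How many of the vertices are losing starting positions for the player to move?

2

Build the W/L table. Terminal = L. A non-terminal position is W if it has a move to some L; otherwise it is L.
Every edge goes from a vertex to one that appears earlier in the order 8, 6, 4, 1, 3, 5, 2, 7, so processing vertices in that order labels each vertex after all of its successors.
8: no outgoing edge → L
6: can move to 8, which is L ⇒ W
4: can move to 8, which is L ⇒ W
1: the only move is to 6(W), a W ⇒ L
3: can move to 1, which is L ⇒ W
5: can move to 8, which is L ⇒ W
2: can move to 8, which is L ⇒ W
7: can move to 8, which is L ⇒ W
The L vertices are 1, 8; that is 2 in all.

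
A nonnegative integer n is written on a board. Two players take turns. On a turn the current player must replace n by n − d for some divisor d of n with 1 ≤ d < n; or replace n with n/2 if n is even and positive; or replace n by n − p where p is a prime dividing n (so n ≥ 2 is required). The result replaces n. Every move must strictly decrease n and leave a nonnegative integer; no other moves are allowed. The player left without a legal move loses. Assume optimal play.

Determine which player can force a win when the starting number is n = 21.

The first player wins.

Use the standard recursion: the mover loses at a terminal position; elsewhere, the mover wins exactly when some move hands the opponent an L position.
n=0: no move → L
n=1: no move → L
n=2: can move to 0, which is L ⇒ W
n=3: can move to 0, which is L ⇒ W
n=4: moves to 2(W), 3(W); every one is W ⇒ L
n=5: can move to 0, which is L ⇒ W
n=6: can move to 4, which is L ⇒ W
n=7: can move to 0, which is L ⇒ W
n=8: can move to 4, which is L ⇒ W
n=9: moves to 6(W), 8(W); every one is W ⇒ L
n=10: can move to 9, which is L ⇒ W
n=11: can move to 0, which is L ⇒ W
n=12: can move to 9, which is L ⇒ W
n=13: can move to 0, which is L ⇒ W
n=14: moves to 7(W), 12(W), 13(W); every one is W ⇒ L
n=15: can move to 14, which is L ⇒ W
n=16: can move to 14, which is L ⇒ W
n=17: can move to 0, which is L ⇒ W
n=18: can move to 9, which is L ⇒ W
n=19: can move to 0, which is L ⇒ W
n=20: moves to 10(W), 15(W), 16(W), 18(W), 19(W); every one is W ⇒ L
n=21: can move to 14, which is L ⇒ W
From 21 the player to move can move to 14, reaching an L position.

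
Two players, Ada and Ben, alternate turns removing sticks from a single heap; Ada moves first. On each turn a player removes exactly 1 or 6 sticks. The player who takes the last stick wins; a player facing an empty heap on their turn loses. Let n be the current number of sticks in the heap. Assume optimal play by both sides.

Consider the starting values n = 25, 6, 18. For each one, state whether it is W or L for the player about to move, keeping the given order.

25: L, 6: W, 18: L

Use the standard recursion: the mover loses at a terminal position; elsewhere, the mover wins exactly when some move hands the opponent an L position.
n=0: no move → L
n=1: can move to 0, which is L ⇒ W
n=2: the only move is to 1(W), a W ⇒ L
n=3: can move to 2, which is L ⇒ W
n=4: the only move is to 3(W), a W ⇒ L
n=5: can move to 4, which is L ⇒ W
n=6: can move to 0, which is L ⇒ W
n=7: moves to 6(W), 1(W); every one is W ⇒ L
n=8: can move to 7, which is L ⇒ W
n=9: moves to 8(W), 3(W); every one is W ⇒ L
n=10: can move to 9, which is L ⇒ W
n=11: moves to 10(W), 5(W); every one is W ⇒ L
n=12: can move to 11, which is L ⇒ W
n=13: can move to 7, which is L ⇒ W
n=14: moves to 13(W), 8(W); every one is W ⇒ L
n=15: can move to 14, which is L ⇒ W
n=16: moves to 15(W), 10(W); every one is W ⇒ L
n=17: can move to 16, which is L ⇒ W
n=18: moves to 17(W), 12(W); every one is W ⇒ L
n=19: can move to 18, which is L ⇒ W
n=20: can move to 14, which is L ⇒ W
n=21: moves to 20(W), 15(W); every one is W ⇒ L
n=22: can move to 21, which is L ⇒ W
n=23: moves to 22(W), 17(W); every one is W ⇒ L
n=24: can move to 23, which is L ⇒ W
n=25: moves to 24(W), 19(W); every one is W ⇒ L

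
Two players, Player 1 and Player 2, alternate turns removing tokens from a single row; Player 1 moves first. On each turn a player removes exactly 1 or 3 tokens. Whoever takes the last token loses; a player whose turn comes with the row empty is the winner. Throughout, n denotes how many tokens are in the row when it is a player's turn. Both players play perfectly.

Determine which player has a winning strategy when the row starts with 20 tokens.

Label each position W (a win for the player to move) or L (a loss). A position with no legal move is W; any other position is W exactly when some move reaches an L, and L when every move reaches a W.
n=0: no move; the opponent has just taken the last token and therefore loses → W
n=1: →0(W) only, which is W, so L
n=2: →1(L), so W
n=3: →2(W), 0(W) — all W, so L
n=4: →3(L), so W
n=5: →4(W), 2(W) — all W, so L
n=6: →5(L), so W
n=7: →6(W), 4(W) — all W, so L
n=8: →7(L), so W
n=9: →8(W), 6(W) — all W, so L
n=10: →9(L), so W
n=11: →10(W), 8(W) — all W, so L
n=12: →11(L), so W
n=13: →12(W), 10(W) — all W, so L
n=14: →13(L), so W
n=15: →14(W), 12(W) — all W, so L
n=16: →15(L), so W
n=17: →16(W), 14(W) — all W, so L
n=18: →17(L), so W
n=19: →18(W), 16(W) — all W, so L
n=20: →19(L), so W
From 20 Player 1 can remove 1, leaving 19, reaching an L position.

Player 1 wins.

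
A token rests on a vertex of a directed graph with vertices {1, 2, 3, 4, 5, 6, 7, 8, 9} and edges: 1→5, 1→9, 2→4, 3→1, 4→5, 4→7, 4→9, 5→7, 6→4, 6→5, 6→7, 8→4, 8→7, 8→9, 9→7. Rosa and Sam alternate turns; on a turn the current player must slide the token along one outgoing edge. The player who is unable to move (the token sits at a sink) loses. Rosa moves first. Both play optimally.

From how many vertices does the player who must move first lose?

Use the standard recursion: the mover loses at a terminal position; elsewhere, the mover wins exactly when some move hands the opponent an L position.
Every edge goes from a vertex to one that appears earlier in the order 7, 5, 9, 4, 8, 6, 2, 1, 3, so processing vertices in that order labels each vertex after all of its successors.
7: no outgoing edge → L
5: →7(L), so W
9: →7(L), so W
4: →7(L), so W
8: →7(L), so W
6: →7(L), so W
2: →4(W) only, which is W, so L
1: →9(W), 5(W) — all W, so L
3: →1(L), so W
The L vertices are 1, 2, 7; that is 3 in all.

3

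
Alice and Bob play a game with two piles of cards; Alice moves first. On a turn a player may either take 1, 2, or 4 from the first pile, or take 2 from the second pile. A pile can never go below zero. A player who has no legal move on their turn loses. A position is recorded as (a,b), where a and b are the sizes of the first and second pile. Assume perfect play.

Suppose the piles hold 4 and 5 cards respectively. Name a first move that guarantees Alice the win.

Work bottom-up. With no move the player to move loses. Otherwise the position is W if at least one move leads to an L position for the opponent, and L if every move leads to a W.
No move ever increases a pile, so every position that can arise here has a ≤ 4 and b ≤ 5; it is enough to label the cells with 0 ≤ a ≤ 4 and 0 ≤ b ≤ 5.
Every move lowers a or b (never raises either), so fill the grid row by row in increasing a, and left to right within a row: each cell's successors are then already labelled.
      b=0  b=1  b=2  b=3  b=4  b=5
a=0:    L    L    W    W    L    L
a=1:    W    W    L    L    W    W
a=2:    W    W    W    W    W    W
a=3:    L    L    W    W    L    L
a=4:    W    W    L    L    W    W
Cells with no legal move (terminal, hence L): (0,0), (0,1).
The remaining L cells, each justified by listing all of its moves:
(0,4): L (sole option (0,2)(W) is W)
(0,5): L (sole option (0,3)(W) is W)
(1,2): L (options (0,2)(W), (1,0)(W) are all W)
(1,3): L (options (0,3)(W), (1,1)(W) are all W)
(3,0): L (options (2,0)(W), (1,0)(W) are all W)
(3,1): L (options (2,1)(W), (1,1)(W) are all W)
(3,4): L (options (2,4)(W), (1,4)(W), (3,2)(W) are all W)
(3,5): L (options (2,5)(W), (1,5)(W), (3,3)(W) are all W)
(4,2): L (options (3,2)(W), (2,2)(W), (0,2)(W), (4,0)(W) are all W)
(4,3): L (options (3,3)(W), (2,3)(W), (0,3)(W), (4,1)(W) are all W)
Every other cell has at least one move into one of the L cells above, so it is W.
From (4,5), the L positions reachable in one move are: (3,5), (0,5), (4,3). Any move reaching one of these is winning.

Move to (3,5).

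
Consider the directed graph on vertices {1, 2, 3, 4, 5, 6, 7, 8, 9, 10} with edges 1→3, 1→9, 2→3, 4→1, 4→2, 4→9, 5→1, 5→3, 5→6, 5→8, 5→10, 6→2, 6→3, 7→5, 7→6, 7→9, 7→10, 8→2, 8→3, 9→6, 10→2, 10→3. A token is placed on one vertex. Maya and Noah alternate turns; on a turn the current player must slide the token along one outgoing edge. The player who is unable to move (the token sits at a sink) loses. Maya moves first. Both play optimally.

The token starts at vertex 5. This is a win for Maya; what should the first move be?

Build the W/L table. Terminal = L. A non-terminal position is W if it has a move to some L; otherwise it is L.
Every edge goes from a vertex to one that appears earlier in the order 3, 2, 6, 9, 8, 10, 1, 5, 7, 4, so processing vertices in that order labels each vertex after all of its successors.
3: no outgoing edge → L
2: W (go to 3, an L position)
6: W (go to 3, an L position)
9: L (sole option 6(W) is W)
8: W (go to 3, an L position)
10: W (go to 3, an L position)
1: W (go to 9, an L position)
5: W (go to 3, an L position)
7: W (go to 9, an L position)
4: W (go to 9, an L position)
From 5, the L positions reachable in one move are: 3.

Move to 3.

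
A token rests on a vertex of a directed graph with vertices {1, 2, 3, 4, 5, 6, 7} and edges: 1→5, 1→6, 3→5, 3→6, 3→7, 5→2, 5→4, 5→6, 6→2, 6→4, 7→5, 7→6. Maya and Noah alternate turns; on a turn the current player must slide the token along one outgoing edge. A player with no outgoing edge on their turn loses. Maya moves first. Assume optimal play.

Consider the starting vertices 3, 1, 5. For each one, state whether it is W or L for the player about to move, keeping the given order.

Build the W/L table. Terminal = L. A non-terminal position is W if it has a move to some L; otherwise it is L.
Every edge goes from a vertex to one that appears earlier in the order 4, 2, 6, 5, 7, 1, 3, so processing vertices in that order labels each vertex after all of its successors.
4: no outgoing edge → L
2: no outgoing edge → L
6: →2(L), so W
5: →2(L), so W
7: →5(W), 6(W) — all W, so L
1: →5(W), 6(W) — all W, so L
3: →7(L), so W

3: W, 1: L, 5: W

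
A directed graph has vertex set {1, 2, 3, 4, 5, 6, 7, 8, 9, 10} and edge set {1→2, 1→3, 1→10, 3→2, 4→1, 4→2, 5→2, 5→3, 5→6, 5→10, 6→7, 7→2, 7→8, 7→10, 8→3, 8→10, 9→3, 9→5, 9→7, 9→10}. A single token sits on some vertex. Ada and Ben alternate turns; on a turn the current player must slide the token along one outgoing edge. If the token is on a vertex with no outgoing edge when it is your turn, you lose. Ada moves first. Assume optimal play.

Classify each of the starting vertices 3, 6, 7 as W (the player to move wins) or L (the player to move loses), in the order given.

Use the standard recursion: the mover loses at a terminal position; elsewhere, the mover wins exactly when some move hands the opponent an L position.
Every edge goes from a vertex to one that appears earlier in the order 10, 2, 3, 8, 7, 1, 6, 5, 4, 9, so processing vertices in that order labels each vertex after all of its successors.
10: no outgoing edge → L
2: no outgoing edge → L
3: can move to 2, which is L ⇒ W
8: can move to 10, which is L ⇒ W
7: can move to 2, which is L ⇒ W
1: can move to 2, which is L ⇒ W
6: the only move is to 7(W), a W ⇒ L
5: can move to 6, which is L ⇒ W
4: can move to 2, which is L ⇒ W
9: can move to 10, which is L ⇒ W

3: W, 6: L, 7: W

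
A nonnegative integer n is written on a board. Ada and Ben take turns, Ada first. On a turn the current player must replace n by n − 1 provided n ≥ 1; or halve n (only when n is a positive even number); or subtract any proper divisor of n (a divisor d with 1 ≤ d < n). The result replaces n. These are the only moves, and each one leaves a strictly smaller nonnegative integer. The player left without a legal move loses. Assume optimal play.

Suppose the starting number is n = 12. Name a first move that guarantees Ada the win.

Positions with no move are L. A position that does have a move is losing for the player to move precisely when every available move leads to a winning position for the opponent. Fill in the labels:
n=0: no move → L
n=1: reaches L-position 0 → W
n=2: only reaches 1(W), which is W → L
n=3: reaches L-position 2 → W
n=4: reaches L-position 2 → W
n=5: only reaches 4(W), which is W → L
n=6: reaches L-position 5 → W
n=7: only reaches 6(W), which is W → L
n=8: reaches L-position 7 → W
n=9: only reaches 6(W), 8(W), all W → L
n=10: reaches L-position 5 → W
n=11: only reaches 10(W), which is W → L
n=12: reaches L-position 9 → W
From 12, the L positions reachable in one move are: 9, 11. Any move reaching one of these is winning.

Move to 9.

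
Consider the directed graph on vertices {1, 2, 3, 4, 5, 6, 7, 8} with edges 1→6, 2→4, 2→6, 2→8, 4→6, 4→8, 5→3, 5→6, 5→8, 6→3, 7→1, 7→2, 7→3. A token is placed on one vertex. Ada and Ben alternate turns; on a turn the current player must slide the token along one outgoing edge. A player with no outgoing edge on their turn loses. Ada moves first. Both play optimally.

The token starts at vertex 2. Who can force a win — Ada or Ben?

Compute win/loss labels from the base case upward. A position with no move is L. Any other position is W if it can reach an L in one move, else L.
Every edge goes from a vertex to one that appears earlier in the order 8, 3, 6, 5, 4, 1, 2, 7, so processing vertices in that order labels each vertex after all of its successors.
8: no outgoing edge → L
3: no outgoing edge → L
6: →3(L), so W
5: →3(L), so W
4: →8(L), so W
1: →6(W) only, which is W, so L
2: →8(L), so W
7: →1(L), so W
The starting position 2 is W: Ada should move to 8, handing over an L position.

Ada wins.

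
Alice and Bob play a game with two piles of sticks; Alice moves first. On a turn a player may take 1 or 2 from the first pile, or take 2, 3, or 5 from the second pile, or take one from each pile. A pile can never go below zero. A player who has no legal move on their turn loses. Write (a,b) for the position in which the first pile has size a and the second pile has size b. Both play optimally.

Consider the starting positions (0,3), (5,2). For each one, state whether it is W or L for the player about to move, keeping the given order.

Classify positions by backward induction: terminal positions (no move available) are L. From any other position, the mover wins iff some move reaches an L.
No move ever increases a pile, so every position that can arise here has a ≤ 5 and b ≤ 3; it is enough to label the cells with 0 ≤ a ≤ 5 and 0 ≤ b ≤ 3.
Every move lowers a or b (never raises either), so fill the grid row by row in increasing a, and left to right within a row: each cell's successors are then already labelled.
      b=0  b=1  b=2  b=3
a=0:    L    L    W    W
a=1:    W    W    W    L
a=2:    W    W    L    W
a=3:    L    L    W    W
a=4:    W    W    W    L
a=5:    W    W    L    W
Cells with no legal move (terminal, hence L): (0,0), (0,1).
The remaining L cells, each justified by listing all of its moves:
(1,3): L (options (0,3)(W), (1,1)(W), (1,0)(W), (0,2)(W) are all W)
(2,2): L (options (1,2)(W), (0,2)(W), (2,0)(W), (1,1)(W) are all W)
(3,0): L (options (2,0)(W), (1,0)(W) are all W)
(3,1): L (options (2,1)(W), (1,1)(W), (2,0)(W) are all W)
(4,3): L (options (3,3)(W), (2,3)(W), (4,1)(W), (4,0)(W), (3,2)(W) are all W)
(5,2): L (options (4,2)(W), (3,2)(W), (5,0)(W), (4,1)(W) are all W)
Every other cell has at least one move into one of the L cells above, so it is W.
(0,3): the move to (0,1) reaches an L cell, so W
(5,2): one of the L cells justified above, so L

(0,3): W, (5,2): L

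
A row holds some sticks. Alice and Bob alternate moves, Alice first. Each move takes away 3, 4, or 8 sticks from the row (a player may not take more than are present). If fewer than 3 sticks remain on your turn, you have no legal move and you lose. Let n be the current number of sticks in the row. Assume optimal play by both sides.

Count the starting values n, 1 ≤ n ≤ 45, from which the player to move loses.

Label each position W (a win for the player to move) or L (a loss). A position with no legal move is L; any other position is W exactly when some move reaches an L, and L when every move reaches a W.
n=0: no move → L
n=1: no move → L
n=2: no move → L
n=3: →0(L), so W
n=4: →1(L), so W
n=5: →2(L), so W
n=6: →2(L), so W
n=7: →4(W), 3(W) — all W, so L
n=8: →0(L), so W
n=9: →1(L), so W
n=10: →7(L), so W
n=11: →7(L), so W
n=12: →9(W), 8(W), 4(W) — all W, so L
n=13: →10(W), 9(W), 5(W) — all W, so L
n=14: →11(W), 10(W), 6(W) — all W, so L
n=15: →12(L), so W
n=16: →13(L), so W
n=17: →14(L), so W
n=18: →14(L), so W
n=19: →16(W), 15(W), 11(W) — all W, so L
n=20: →12(L), so W
n=21: →13(L), so W
n=22: →19(L), so W
n=23: →19(L), so W
n=24: →21(W), 20(W), 16(W) — all W, so L
n=25: →22(W), 21(W), 17(W) — all W, so L
n=26: →23(W), 22(W), 18(W) — all W, so L
n=27: →24(L), so W
n=28: →25(L), so W
n=29: →26(L), so W
n=30: →26(L), so W
n=31: →28(W), 27(W), 23(W) — all W, so L
n=32: →24(L), so W
n=33: →25(L), so W
n=34: →31(L), so W
n=35: →31(L), so W
n=36: →33(W), 32(W), 28(W) — all W, so L
n=37: →34(W), 33(W), 29(W) — all W, so L
n=38: →35(W), 34(W), 30(W) — all W, so L
n=39: →36(L), so W
n=40: →37(L), so W
n=41: →38(L), so W
n=42: →38(L), so W
n=43: →40(W), 39(W), 35(W) — all W, so L
n=44: →36(L), so W
n=45: →37(L), so W
L entries with 1 ≤ n ≤ 45 (n=0 is outside the asked range and is not counted): n = 1, 2, 7, 12, 13, 14, 19, 24, 25, 26, 31, 36, 37, 38, 43; that makes 15.

15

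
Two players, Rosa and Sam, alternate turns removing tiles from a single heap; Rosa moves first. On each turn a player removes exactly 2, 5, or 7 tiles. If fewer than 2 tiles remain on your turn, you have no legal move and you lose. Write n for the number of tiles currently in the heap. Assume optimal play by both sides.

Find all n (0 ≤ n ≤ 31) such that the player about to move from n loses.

Label each position W (a win for the player to move) or L (a loss). A position with no legal move is L; any other position is W exactly when some move reaches an L, and L when every move reaches a W.
n=0: no move → L
n=1: no move → L
n=2: →0(L), so W
n=3: →1(L), so W
n=4: →2(W) only, which is W, so L
n=5: →0(L), so W
n=6: →4(L), so W
n=7: →0(L), so W
n=8: →1(L), so W
n=9: →4(L), so W
n=10: →8(W), 5(W), 3(W) — all W, so L
n=11: →4(L), so W
n=12: →10(L), so W
n=13: →11(W), 8(W), 6(W) — all W, so L
n=14: →12(W), 9(W), 7(W) — all W, so L
n=15: →13(L), so W
n=16: →14(L), so W
n=17: →10(L), so W
n=18: →13(L), so W
n=19: →14(L), so W
n=20: →13(L), so W
n=21: →14(L), so W
n=22: →20(W), 17(W), 15(W) — all W, so L
n=23: →21(W), 18(W), 16(W) — all W, so L
n=24: →22(L), so W
n=25: →23(L), so W
n=26: →24(W), 21(W), 19(W) — all W, so L
n=27: →22(L), so W
n=28: →26(L), so W
n=29: →22(L), so W
n=30: →23(L), so W
n=31: →26(L), so W
The losing starting values of n are exactly the entries labelled L in this table (9 of them).

0, 1, 4, 10, 13, 14, 22, 23, 26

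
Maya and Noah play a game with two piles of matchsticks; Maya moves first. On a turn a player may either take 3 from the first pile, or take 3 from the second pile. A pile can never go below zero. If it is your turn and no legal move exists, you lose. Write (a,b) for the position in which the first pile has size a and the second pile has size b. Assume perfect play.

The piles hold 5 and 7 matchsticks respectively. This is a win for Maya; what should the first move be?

Compute win/loss labels from the base case upward. A position with no move is L. Any other position is W if it can reach an L in one move, else L.
No move ever increases a pile, so every position that can arise here has a ≤ 5 and b ≤ 7; it is enough to label the cells with 0 ≤ a ≤ 5 and 0 ≤ b ≤ 7.
Every move lowers a or b (never raises either), so fill the grid row by row in increasing a, and left to right within a row: each cell's successors are then already labelled.
      b=0  b=1  b=2  b=3  b=4  b=5  b=6  b=7
a=0:    L    L    L    W    W    W    L    L
a=1:    L    L    L    W    W    W    L    L
a=2:    L    L    L    W    W    W    L    L
a=3:    W    W    W    L    L    L    W    W
a=4:    W    W    W    L    L    L    W    W
a=5:    W    W    W    L    L    L    W    W
Cells with no legal move (terminal, hence L): (0,0), (0,1), (0,2), (1,0), (1,1), (1,2), (2,0), (2,1), (2,2).
The remaining L cells, each justified by listing all of its moves:
(0,6): only reaches (0,3)(W), which is W → L
(0,7): only reaches (0,4)(W), which is W → L
(1,6): only reaches (1,3)(W), which is W → L
(1,7): only reaches (1,4)(W), which is W → L
(2,6): only reaches (2,3)(W), which is W → L
(2,7): only reaches (2,4)(W), which is W → L
(3,3): only reaches (0,3)(W), (3,0)(W), all W → L
(3,4): only reaches (0,4)(W), (3,1)(W), all W → L
(3,5): only reaches (0,5)(W), (3,2)(W), all W → L
(4,3): only reaches (1,3)(W), (4,0)(W), all W → L
(4,4): only reaches (1,4)(W), (4,1)(W), all W → L
(4,5): only reaches (1,5)(W), (4,2)(W), all W → L
(5,3): only reaches (2,3)(W), (5,0)(W), all W → L
(5,4): only reaches (2,4)(W), (5,1)(W), all W → L
(5,5): only reaches (2,5)(W), (5,2)(W), all W → L
Every other cell has at least one move into one of the L cells above, so it is W.
From (5,7), the L positions reachable in one move are: (2,7), (5,4). Any move reaching one of these is winning.

Move to (2,7).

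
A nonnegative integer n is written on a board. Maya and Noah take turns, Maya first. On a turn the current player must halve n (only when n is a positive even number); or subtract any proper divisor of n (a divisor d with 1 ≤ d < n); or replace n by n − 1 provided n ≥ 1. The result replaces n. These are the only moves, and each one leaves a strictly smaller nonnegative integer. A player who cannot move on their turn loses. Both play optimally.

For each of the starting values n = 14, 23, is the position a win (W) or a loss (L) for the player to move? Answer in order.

14: W, 23: L

Positions with no move are L. A position that does have a move is losing for the player to move precisely when every available move leads to a winning position for the opponent. Fill in the labels:
n=0: no move → L
n=1: →0(L), so W
n=2: →1(W) only, which is W, so L
n=3: →2(L), so W
n=4: →2(L), so W
n=5: →4(W) only, which is W, so L
n=6: →5(L), so W
n=7: →6(W) only, which is W, so L
n=8: →7(L), so W
n=9: →6(W), 8(W) — all W, so L
n=10: →5(L), so W
n=11: →10(W) only, which is W, so L
n=12: →9(L), so W
n=13: →12(W) only, which is W, so L
n=14: →7(L), so W
n=15: →10(W), 12(W), 14(W) — all W, so L
n=16: →15(L), so W
n=17: →16(W) only, which is W, so L
n=18: →9(L), so W
n=19: →18(W) only, which is W, so L
n=20: →15(L), so W
n=21: →14(W), 18(W), 20(W) — all W, so L
n=22: →11(L), so W
n=23: →22(W) only, which is W, so L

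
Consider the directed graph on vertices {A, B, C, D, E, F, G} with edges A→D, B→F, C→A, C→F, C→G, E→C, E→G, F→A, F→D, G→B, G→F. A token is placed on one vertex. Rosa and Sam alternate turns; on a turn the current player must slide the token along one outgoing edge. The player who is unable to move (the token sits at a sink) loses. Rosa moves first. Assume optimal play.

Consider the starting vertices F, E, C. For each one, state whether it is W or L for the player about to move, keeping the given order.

Label each position W (a win for the player to move) or L (a loss). A position with no legal move is L; any other position is W exactly when some move reaches an L, and L when every move reaches a W.
Every edge goes from a vertex to one that appears earlier in the order D, A, F, B, G, C, E, so processing vertices in that order labels each vertex after all of its successors.
D: no outgoing edge → L
A: reaches L-position D → W
F: reaches L-position D → W
B: only reaches F(W), which is W → L
G: reaches L-position B → W
C: only reaches G(W), F(W), A(W), all W → L
E: reaches L-position C → W

F: W, E: W, C: L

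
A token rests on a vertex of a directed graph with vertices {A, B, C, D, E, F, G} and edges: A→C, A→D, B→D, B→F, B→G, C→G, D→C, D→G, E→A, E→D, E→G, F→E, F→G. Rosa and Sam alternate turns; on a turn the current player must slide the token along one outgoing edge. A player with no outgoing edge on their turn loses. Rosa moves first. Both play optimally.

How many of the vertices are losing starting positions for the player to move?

Use the standard recursion: the mover loses at a terminal position; elsewhere, the mover wins exactly when some move hands the opponent an L position.
Every edge goes from a vertex to one that appears earlier in the order G, C, D, A, E, F, B, so processing vertices in that order labels each vertex after all of its successors.
G: no outgoing edge → L
C: reaches L-position G → W
D: reaches L-position G → W
A: only reaches D(W), C(W), all W → L
E: reaches L-position A → W
F: reaches L-position G → W
B: reaches L-position G → W
The L vertices are A, G; that is 2 in all.

2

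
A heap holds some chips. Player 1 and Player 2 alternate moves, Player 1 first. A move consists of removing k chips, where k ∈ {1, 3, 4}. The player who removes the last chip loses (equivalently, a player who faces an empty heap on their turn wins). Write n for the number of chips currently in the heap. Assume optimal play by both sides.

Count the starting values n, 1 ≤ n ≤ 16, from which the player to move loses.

5

Classify positions by backward induction: terminal positions (no move available) are W. From any other position, the mover wins iff some move reaches an L.
n=0: no move; the opponent has just taken the last chip and therefore loses → W
n=1: L (sole option 0(W) is W)
n=2: W (go to 1, an L position)
n=3: L (options 2(W), 0(W) are all W)
n=4: W (go to 3, an L position)
n=5: W (go to 1, an L position)
n=6: W (go to 3, an L position)
n=7: W (go to 3, an L position)
n=8: L (options 7(W), 5(W), 4(W) are all W)
n=9: W (go to 8, an L position)
n=10: L (options 9(W), 7(W), 6(W) are all W)
n=11: W (go to 10, an L position)
n=12: W (go to 8, an L position)
n=13: W (go to 10, an L position)
n=14: W (go to 10, an L position)
n=15: L (options 14(W), 12(W), 11(W) are all W)
n=16: W (go to 15, an L position)
L entries with 1 ≤ n ≤ 16 (the range starts at n=1): n = 1, 3, 8, 10, 15; that makes 5.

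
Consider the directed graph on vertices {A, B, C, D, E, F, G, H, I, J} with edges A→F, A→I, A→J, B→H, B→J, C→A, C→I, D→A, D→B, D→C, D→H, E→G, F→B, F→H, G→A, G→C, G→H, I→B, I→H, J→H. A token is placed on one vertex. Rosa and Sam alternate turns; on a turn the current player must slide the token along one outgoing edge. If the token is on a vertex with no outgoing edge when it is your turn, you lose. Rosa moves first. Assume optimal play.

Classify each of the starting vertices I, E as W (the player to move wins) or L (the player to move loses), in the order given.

Label each position W (a win for the player to move) or L (a loss). A position with no legal move is L; any other position is W exactly when some move reaches an L, and L when every move reaches a W.
Every edge goes from a vertex to one that appears earlier in the order H, J, B, I, F, A, C, D, G, E, so processing vertices in that order labels each vertex after all of its successors.
H: no outgoing edge → L
J: can move to H, which is L ⇒ W
B: can move to H, which is L ⇒ W
I: can move to H, which is L ⇒ W
F: can move to H, which is L ⇒ W
A: moves to F(W), I(W), J(W); every one is W ⇒ L
C: can move to A, which is L ⇒ W
D: can move to A, which is L ⇒ W
G: can move to A, which is L ⇒ W
E: the only move is to G(W), a W ⇒ L

I: W, E: L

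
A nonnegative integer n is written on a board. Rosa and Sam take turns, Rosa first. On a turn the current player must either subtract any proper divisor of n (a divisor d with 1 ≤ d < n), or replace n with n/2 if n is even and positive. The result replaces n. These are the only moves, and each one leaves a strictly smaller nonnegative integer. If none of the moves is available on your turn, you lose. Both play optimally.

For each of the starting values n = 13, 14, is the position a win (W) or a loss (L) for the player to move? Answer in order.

13: L, 14: W

Label each position W (a win for the player to move) or L (a loss). A position with no legal move is L; any other position is W exactly when some move reaches an L, and L when every move reaches a W.
n=0: no move → L
n=1: no move → L
n=2: →1(L), so W
n=3: →2(W) only, which is W, so L
n=4: →3(L), so W
n=5: →4(W) only, which is W, so L
n=6: →3(L), so W
n=7: →6(W) only, which is W, so L
n=8: →7(L), so W
n=9: →6(W), 8(W) — all W, so L
n=10: →5(L), so W
n=11: →10(W) only, which is W, so L
n=12: →9(L), so W
n=13: →12(W) only, which is W, so L
n=14: →7(L), so W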